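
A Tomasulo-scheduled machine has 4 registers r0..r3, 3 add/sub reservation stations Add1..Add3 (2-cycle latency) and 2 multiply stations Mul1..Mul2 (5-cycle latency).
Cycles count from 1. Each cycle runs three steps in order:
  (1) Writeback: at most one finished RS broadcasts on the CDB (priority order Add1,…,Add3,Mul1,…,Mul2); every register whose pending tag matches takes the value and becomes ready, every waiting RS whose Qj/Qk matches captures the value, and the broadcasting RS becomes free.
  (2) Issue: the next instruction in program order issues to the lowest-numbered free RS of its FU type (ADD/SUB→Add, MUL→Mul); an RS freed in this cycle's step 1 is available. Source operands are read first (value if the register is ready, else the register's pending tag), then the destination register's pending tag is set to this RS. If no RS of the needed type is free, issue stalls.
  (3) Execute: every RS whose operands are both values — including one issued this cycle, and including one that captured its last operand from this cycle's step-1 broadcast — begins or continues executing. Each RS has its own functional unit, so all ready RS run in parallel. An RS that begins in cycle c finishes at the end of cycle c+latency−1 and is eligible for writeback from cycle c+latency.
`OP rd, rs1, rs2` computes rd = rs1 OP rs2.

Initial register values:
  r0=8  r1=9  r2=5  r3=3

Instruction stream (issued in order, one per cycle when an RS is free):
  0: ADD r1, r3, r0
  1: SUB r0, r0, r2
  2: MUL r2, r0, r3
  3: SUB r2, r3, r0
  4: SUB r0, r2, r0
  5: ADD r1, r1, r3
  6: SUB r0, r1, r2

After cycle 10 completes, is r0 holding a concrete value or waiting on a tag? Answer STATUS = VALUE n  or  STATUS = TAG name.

c1: issue ADD r1<-Add1 | r0:8,r1:Add1,r2:5,r3:3
c2: issue SUB r0<-Add2 | r0:Add2,r1:Add1,r2:5,r3:3
c3: CDB Add1=11; issue MUL r2<-Mul1 | r0:Add2,r1:11,r2:Mul1,r3:3
c4: CDB Add2=3; issue SUB r2<-Add1 | r0:3,r1:11,r2:Add1,r3:3
c5: issue SUB r0<-Add2 | r0:Add2,r1:11,r2:Add1,r3:3
c6: CDB Add1=0; issue ADD r1<-Add1 | r0:Add2,r1:Add1,r2:0,r3:3
c7: issue SUB r0<-Add3 | r0:Add3,r1:Add1,r2:0,r3:3
c8: CDB Add1=14 | r0:Add3,r1:14,r2:0,r3:3
c9: CDB Add2=-3 | r0:Add3,r1:14,r2:0,r3:3
c10: CDB Add3=14 | r0:14,r1:14,r2:0,r3:3

STATUS = VALUE 14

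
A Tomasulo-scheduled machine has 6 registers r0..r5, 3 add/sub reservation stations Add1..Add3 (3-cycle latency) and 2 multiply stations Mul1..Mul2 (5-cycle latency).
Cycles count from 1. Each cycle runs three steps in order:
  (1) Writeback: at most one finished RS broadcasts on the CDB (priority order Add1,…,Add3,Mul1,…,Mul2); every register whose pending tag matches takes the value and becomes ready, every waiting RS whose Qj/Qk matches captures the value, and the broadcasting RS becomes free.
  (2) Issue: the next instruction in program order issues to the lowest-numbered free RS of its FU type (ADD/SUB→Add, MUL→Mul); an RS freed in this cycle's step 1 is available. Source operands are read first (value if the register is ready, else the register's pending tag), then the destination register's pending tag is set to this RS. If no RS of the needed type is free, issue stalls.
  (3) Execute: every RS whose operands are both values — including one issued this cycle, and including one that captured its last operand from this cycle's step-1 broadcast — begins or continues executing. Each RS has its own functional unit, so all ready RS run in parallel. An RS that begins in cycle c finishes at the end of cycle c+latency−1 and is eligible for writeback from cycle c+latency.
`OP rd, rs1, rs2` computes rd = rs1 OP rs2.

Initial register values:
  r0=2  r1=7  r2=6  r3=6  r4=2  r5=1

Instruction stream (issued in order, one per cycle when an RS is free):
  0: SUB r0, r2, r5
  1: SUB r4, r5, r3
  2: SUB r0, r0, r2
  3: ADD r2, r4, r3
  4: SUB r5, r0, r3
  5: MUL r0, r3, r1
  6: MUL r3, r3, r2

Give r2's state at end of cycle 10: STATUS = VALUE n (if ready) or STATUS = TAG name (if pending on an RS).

c1: issue SUB r0<-Add1 | r0:Add1,r1:7,r2:6,r3:6,r4:2,r5:1
c2: issue SUB r4<-Add2 | r0:Add1,r1:7,r2:6,r3:6,r4:Add2,r5:1
c3: issue SUB r0<-Add3 | r0:Add3,r1:7,r2:6,r3:6,r4:Add2,r5:1
c4: CDB Add1=5; issue ADD r2<-Add1 | r0:Add3,r1:7,r2:Add1,r3:6,r4:Add2,r5:1
c5: CDB Add2=-5; issue SUB r5<-Add2 | r0:Add3,r1:7,r2:Add1,r3:6,r4:-5,r5:Add2
c6: issue MUL r0<-Mul1 | r0:Mul1,r1:7,r2:Add1,r3:6,r4:-5,r5:Add2
c7: CDB Add3=-1; issue MUL r3<-Mul2 | r0:Mul1,r1:7,r2:Add1,r3:Mul2,r4:-5,r5:Add2
c8: CDB Add1=1 | r0:Mul1,r1:7,r2:1,r3:Mul2,r4:-5,r5:Add2
c9: - | r0:Mul1,r1:7,r2:1,r3:Mul2,r4:-5,r5:Add2
c10: CDB Add2=-7 | r0:Mul1,r1:7,r2:1,r3:Mul2,r4:-5,r5:-7

STATUS = VALUE 1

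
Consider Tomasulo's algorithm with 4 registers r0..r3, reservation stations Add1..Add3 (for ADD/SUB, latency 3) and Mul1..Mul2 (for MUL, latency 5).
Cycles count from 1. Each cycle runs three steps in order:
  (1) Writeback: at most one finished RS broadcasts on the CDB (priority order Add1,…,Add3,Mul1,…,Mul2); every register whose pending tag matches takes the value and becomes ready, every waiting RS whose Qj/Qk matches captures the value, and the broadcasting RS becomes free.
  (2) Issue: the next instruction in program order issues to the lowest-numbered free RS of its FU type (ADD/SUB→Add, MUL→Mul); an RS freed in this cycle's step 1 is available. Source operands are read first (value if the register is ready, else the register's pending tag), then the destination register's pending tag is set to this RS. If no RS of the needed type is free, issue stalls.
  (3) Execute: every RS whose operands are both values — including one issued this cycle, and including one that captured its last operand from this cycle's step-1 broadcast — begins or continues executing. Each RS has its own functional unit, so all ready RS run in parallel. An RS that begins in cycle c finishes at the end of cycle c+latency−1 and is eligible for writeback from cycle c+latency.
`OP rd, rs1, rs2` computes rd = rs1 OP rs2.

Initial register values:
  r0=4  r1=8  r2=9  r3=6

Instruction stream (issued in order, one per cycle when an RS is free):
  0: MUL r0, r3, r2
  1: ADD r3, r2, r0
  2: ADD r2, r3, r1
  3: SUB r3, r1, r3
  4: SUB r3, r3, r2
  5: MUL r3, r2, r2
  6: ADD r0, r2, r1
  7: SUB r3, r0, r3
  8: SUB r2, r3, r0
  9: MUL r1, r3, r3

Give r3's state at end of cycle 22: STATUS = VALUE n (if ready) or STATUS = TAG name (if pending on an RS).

  c1: issue MUL r0<-Mul1  regs: r0:Mul1,r1:8,r2:9,r3:6
  c2: issue ADD r3<-Add1  regs: r0:Mul1,r1:8,r2:9,r3:Add1
  c3: issue ADD r2<-Add2  regs: r0:Mul1,r1:8,r2:Add2,r3:Add1
  c4: issue SUB r3<-Add3  regs: r0:Mul1,r1:8,r2:Add2,r3:Add3
  c5: stall  regs: r0:Mul1,r1:8,r2:Add2,r3:Add3
  c6: CDB Mul1=54; stall  regs: r0:54,r1:8,r2:Add2,r3:Add3
  c7: stall  regs: r0:54,r1:8,r2:Add2,r3:Add3
  c8: stall  regs: r0:54,r1:8,r2:Add2,r3:Add3
  c9: CDB Add1=63; issue SUB r3<-Add1  regs: r0:54,r1:8,r2:Add2,r3:Add1
  c10: issue MUL r3<-Mul1  regs: r0:54,r1:8,r2:Add2,r3:Mul1
  c11: stall  regs: r0:54,r1:8,r2:Add2,r3:Mul1
  c12: CDB Add2=71; issue ADD r0<-Add2  regs: r0:Add2,r1:8,r2:71,r3:Mul1
  c13: CDB Add3=-55; issue SUB r3<-Add3  regs: r0:Add2,r1:8,r2:71,r3:Add3
  c14: stall  regs: r0:Add2,r1:8,r2:71,r3:Add3
  c15: CDB Add2=79; issue SUB r2<-Add2  regs: r0:79,r1:8,r2:Add2,r3:Add3
  c16: CDB Add1=-126; issue MUL r1<-Mul2  regs: r0:79,r1:Mul2,r2:Add2,r3:Add3
  c17: CDB Mul1=5041  regs: r0:79,r1:Mul2,r2:Add2,r3:Add3
  c18: -  regs: r0:79,r1:Mul2,r2:Add2,r3:Add3
  c19: -  regs: r0:79,r1:Mul2,r2:Add2,r3:Add3
  c20: CDB Add3=-4962  regs: r0:79,r1:Mul2,r2:Add2,r3:-4962
  c21: -  regs: r0:79,r1:Mul2,r2:Add2,r3:-4962
  c22: -  regs: r0:79,r1:Mul2,r2:Add2,r3:-4962

STATUS = VALUE -4962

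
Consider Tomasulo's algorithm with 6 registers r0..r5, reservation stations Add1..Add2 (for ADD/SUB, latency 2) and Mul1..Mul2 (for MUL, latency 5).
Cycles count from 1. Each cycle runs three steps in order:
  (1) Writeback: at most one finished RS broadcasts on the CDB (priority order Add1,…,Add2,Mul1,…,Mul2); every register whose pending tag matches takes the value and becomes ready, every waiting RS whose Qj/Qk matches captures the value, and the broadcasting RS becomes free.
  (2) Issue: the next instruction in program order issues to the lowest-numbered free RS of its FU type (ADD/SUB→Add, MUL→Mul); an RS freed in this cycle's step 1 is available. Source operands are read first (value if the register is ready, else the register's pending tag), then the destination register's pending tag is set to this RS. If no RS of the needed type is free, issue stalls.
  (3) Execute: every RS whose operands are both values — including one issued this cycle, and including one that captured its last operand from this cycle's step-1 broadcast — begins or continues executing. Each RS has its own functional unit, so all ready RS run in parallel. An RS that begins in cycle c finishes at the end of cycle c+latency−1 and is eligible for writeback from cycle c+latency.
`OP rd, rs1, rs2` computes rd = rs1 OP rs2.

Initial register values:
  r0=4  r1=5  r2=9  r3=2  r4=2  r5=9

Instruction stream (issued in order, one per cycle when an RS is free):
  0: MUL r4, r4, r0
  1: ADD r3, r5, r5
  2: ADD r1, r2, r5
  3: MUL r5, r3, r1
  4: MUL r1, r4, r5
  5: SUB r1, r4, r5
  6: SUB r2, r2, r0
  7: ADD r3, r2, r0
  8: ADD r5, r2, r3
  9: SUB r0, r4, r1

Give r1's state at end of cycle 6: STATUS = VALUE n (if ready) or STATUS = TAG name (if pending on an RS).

  c1: issue MUL r4<-Mul1  regs: r0:4,r1:5,r2:9,r3:2,r4:Mul1,r5:9
  c2: issue ADD r3<-Add1  regs: r0:4,r1:5,r2:9,r3:Add1,r4:Mul1,r5:9
  c3: issue ADD r1<-Add2  regs: r0:4,r1:Add2,r2:9,r3:Add1,r4:Mul1,r5:9
  c4: CDB Add1=18; issue MUL r5<-Mul2  regs: r0:4,r1:Add2,r2:9,r3:18,r4:Mul1,r5:Mul2
  c5: CDB Add2=18; stall  regs: r0:4,r1:18,r2:9,r3:18,r4:Mul1,r5:Mul2
  c6: CDB Mul1=8; issue MUL r1<-Mul1  regs: r0:4,r1:Mul1,r2:9,r3:18,r4:8,r5:Mul2

STATUS = TAG Mul1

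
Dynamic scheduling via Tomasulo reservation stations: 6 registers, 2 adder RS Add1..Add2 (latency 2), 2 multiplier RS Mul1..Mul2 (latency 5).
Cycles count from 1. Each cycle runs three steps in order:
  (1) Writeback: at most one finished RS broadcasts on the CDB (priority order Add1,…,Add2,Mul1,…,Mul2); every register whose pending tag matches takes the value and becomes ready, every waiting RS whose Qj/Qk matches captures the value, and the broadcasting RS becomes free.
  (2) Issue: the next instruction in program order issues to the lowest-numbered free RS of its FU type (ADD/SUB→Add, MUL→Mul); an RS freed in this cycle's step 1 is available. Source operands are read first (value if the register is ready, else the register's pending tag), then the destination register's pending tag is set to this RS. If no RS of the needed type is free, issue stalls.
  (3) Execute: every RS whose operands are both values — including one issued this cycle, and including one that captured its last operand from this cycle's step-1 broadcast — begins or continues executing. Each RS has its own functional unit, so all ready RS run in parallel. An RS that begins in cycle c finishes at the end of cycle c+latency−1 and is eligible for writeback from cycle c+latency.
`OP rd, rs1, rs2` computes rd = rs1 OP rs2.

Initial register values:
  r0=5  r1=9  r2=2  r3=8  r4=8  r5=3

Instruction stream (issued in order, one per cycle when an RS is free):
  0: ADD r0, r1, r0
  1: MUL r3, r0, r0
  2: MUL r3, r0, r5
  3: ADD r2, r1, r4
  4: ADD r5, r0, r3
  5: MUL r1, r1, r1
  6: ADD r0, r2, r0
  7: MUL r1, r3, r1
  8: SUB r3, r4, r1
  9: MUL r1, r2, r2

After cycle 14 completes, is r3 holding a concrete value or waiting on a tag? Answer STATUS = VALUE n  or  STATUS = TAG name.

cycle 1: issue ADD r0<-Add1 // r0:Add1,r1:9,r2:2,r3:8,r4:8,r5:3
cycle 2: issue MUL r3<-Mul1 // r0:Add1,r1:9,r2:2,r3:Mul1,r4:8,r5:3
cycle 3: CDB Add1=14; issue MUL r3<-Mul2 // r0:14,r1:9,r2:2,r3:Mul2,r4:8,r5:3
cycle 4: issue ADD r2<-Add1 // r0:14,r1:9,r2:Add1,r3:Mul2,r4:8,r5:3
cycle 5: issue ADD r5<-Add2 // r0:14,r1:9,r2:Add1,r3:Mul2,r4:8,r5:Add2
cycle 6: CDB Add1=17; stall // r0:14,r1:9,r2:17,r3:Mul2,r4:8,r5:Add2
cycle 7: stall // r0:14,r1:9,r2:17,r3:Mul2,r4:8,r5:Add2
cycle 8: CDB Mul1=196; issue MUL r1<-Mul1 // r0:14,r1:Mul1,r2:17,r3:Mul2,r4:8,r5:Add2
cycle 9: CDB Mul2=42; issue ADD r0<-Add1 // r0:Add1,r1:Mul1,r2:17,r3:42,r4:8,r5:Add2
cycle 10: issue MUL r1<-Mul2 // r0:Add1,r1:Mul2,r2:17,r3:42,r4:8,r5:Add2
cycle 11: CDB Add1=31; issue SUB r3<-Add1 // r0:31,r1:Mul2,r2:17,r3:Add1,r4:8,r5:Add2
cycle 12: CDB Add2=56; stall // r0:31,r1:Mul2,r2:17,r3:Add1,r4:8,r5:56
cycle 13: CDB Mul1=81; issue MUL r1<-Mul1 // r0:31,r1:Mul1,r2:17,r3:Add1,r4:8,r5:56
cycle 14: - // r0:31,r1:Mul1,r2:17,r3:Add1,r4:8,r5:56

STATUS = TAG Add1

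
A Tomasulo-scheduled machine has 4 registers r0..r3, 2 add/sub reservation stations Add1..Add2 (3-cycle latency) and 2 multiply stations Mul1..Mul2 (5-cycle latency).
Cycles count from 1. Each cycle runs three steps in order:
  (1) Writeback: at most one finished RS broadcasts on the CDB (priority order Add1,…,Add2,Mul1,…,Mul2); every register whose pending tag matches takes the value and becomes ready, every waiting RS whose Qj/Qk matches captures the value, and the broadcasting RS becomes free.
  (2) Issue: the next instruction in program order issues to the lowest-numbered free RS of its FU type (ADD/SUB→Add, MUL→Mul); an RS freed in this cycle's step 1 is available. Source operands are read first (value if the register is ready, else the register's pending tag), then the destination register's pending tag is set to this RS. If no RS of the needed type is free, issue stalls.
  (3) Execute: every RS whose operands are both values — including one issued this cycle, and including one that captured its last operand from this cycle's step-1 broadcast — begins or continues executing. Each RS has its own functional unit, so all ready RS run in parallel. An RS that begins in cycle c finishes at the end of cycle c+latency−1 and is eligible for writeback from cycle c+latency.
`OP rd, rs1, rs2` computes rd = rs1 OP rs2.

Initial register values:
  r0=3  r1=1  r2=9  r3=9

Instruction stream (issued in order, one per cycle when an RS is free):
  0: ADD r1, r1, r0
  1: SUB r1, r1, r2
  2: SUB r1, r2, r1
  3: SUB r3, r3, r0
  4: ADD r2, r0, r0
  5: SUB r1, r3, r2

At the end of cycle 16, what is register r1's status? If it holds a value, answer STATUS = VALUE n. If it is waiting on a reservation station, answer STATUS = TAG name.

cycle 1: issue ADD r1<-Add1 // r0:3,r1:Add1,r2:9,r3:9
cycle 2: issue SUB r1<-Add2 // r0:3,r1:Add2,r2:9,r3:9
cycle 3: stall // r0:3,r1:Add2,r2:9,r3:9
cycle 4: CDB Add1=4; issue SUB r1<-Add1 // r0:3,r1:Add1,r2:9,r3:9
cycle 5: stall // r0:3,r1:Add1,r2:9,r3:9
cycle 6: stall // r0:3,r1:Add1,r2:9,r3:9
cycle 7: CDB Add2=-5; issue SUB r3<-Add2 // r0:3,r1:Add1,r2:9,r3:Add2
cycle 8: stall // r0:3,r1:Add1,r2:9,r3:Add2
cycle 9: stall // r0:3,r1:Add1,r2:9,r3:Add2
cycle 10: CDB Add1=14; issue ADD r2<-Add1 // r0:3,r1:14,r2:Add1,r3:Add2
cycle 11: CDB Add2=6; issue SUB r1<-Add2 // r0:3,r1:Add2,r2:Add1,r3:6
cycle 12: - // r0:3,r1:Add2,r2:Add1,r3:6
cycle 13: CDB Add1=6 // r0:3,r1:Add2,r2:6,r3:6
cycle 14: - // r0:3,r1:Add2,r2:6,r3:6
cycle 15: - // r0:3,r1:Add2,r2:6,r3:6
cycle 16: CDB Add2=0 // r0:3,r1:0,r2:6,r3:6

STATUS = VALUE 0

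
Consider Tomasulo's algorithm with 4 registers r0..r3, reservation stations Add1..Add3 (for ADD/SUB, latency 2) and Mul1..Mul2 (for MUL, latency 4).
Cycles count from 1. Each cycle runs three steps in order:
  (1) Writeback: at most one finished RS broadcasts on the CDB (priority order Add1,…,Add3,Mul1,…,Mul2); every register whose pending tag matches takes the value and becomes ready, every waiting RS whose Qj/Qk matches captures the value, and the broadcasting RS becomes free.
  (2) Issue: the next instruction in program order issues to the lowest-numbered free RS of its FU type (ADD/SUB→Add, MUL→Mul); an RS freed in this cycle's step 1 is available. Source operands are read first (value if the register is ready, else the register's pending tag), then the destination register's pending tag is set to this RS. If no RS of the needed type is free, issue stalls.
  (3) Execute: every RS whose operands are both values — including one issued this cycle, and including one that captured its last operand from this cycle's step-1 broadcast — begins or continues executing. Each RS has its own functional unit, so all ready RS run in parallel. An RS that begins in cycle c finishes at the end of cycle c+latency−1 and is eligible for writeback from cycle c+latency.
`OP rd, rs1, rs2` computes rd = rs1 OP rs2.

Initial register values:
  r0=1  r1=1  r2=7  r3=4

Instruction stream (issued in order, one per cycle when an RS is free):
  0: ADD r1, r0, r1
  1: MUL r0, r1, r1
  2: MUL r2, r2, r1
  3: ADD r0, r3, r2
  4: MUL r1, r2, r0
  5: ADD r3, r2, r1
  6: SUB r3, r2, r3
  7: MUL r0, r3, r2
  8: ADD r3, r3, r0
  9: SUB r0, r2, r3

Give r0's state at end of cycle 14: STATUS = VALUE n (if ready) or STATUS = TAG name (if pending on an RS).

  c1: issue ADD r1<-Add1  regs: r0:1,r1:Add1,r2:7,r3:4
  c2: issue MUL r0<-Mul1  regs: r0:Mul1,r1:Add1,r2:7,r3:4
  c3: CDB Add1=2; issue MUL r2<-Mul2  regs: r0:Mul1,r1:2,r2:Mul2,r3:4
  c4: issue ADD r0<-Add1  regs: r0:Add1,r1:2,r2:Mul2,r3:4
  c5: stall  regs: r0:Add1,r1:2,r2:Mul2,r3:4
  c6: stall  regs: r0:Add1,r1:2,r2:Mul2,r3:4
  c7: CDB Mul1=4; issue MUL r1<-Mul1  regs: r0:Add1,r1:Mul1,r2:Mul2,r3:4
  c8: CDB Mul2=14; issue ADD r3<-Add2  regs: r0:Add1,r1:Mul1,r2:14,r3:Add2
  c9: issue SUB r3<-Add3  regs: r0:Add1,r1:Mul1,r2:14,r3:Add3
  c10: CDB Add1=18; issue MUL r0<-Mul2  regs: r0:Mul2,r1:Mul1,r2:14,r3:Add3
  c11: issue ADD r3<-Add1  regs: r0:Mul2,r1:Mul1,r2:14,r3:Add1
  c12: stall  regs: r0:Mul2,r1:Mul1,r2:14,r3:Add1
  c13: stall  regs: r0:Mul2,r1:Mul1,r2:14,r3:Add1
  c14: CDB Mul1=252; stall  regs: r0:Mul2,r1:252,r2:14,r3:Add1

STATUS = TAG Mul2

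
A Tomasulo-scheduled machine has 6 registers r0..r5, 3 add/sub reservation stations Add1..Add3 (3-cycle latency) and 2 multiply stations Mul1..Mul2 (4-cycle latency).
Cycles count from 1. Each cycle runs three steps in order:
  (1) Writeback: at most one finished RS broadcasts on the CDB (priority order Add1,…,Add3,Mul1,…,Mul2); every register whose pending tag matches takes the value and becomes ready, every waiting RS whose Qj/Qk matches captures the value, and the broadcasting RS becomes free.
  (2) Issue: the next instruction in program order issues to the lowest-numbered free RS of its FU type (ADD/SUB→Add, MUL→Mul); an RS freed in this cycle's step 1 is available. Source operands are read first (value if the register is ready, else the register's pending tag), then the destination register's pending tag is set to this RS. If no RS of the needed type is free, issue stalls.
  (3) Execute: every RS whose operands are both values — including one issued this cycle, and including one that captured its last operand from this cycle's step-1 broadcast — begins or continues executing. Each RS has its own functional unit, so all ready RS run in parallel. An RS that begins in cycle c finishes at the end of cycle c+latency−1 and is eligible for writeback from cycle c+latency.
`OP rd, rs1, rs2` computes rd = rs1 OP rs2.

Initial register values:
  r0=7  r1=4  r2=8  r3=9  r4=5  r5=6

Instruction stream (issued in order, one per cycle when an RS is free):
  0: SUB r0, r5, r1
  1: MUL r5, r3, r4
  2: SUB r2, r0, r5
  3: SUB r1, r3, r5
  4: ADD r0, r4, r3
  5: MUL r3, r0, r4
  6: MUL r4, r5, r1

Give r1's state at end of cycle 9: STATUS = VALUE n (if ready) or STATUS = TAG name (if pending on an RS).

c1: issue SUB r0<-Add1 | r0:Add1,r1:4,r2:8,r3:9,r4:5,r5:6
c2: issue MUL r5<-Mul1 | r0:Add1,r1:4,r2:8,r3:9,r4:5,r5:Mul1
c3: issue SUB r2<-Add2 | r0:Add1,r1:4,r2:Add2,r3:9,r4:5,r5:Mul1
c4: CDB Add1=2; issue SUB r1<-Add1 | r0:2,r1:Add1,r2:Add2,r3:9,r4:5,r5:Mul1
c5: issue ADD r0<-Add3 | r0:Add3,r1:Add1,r2:Add2,r3:9,r4:5,r5:Mul1
c6: CDB Mul1=45; issue MUL r3<-Mul1 | r0:Add3,r1:Add1,r2:Add2,r3:Mul1,r4:5,r5:45
c7: issue MUL r4<-Mul2 | r0:Add3,r1:Add1,r2:Add2,r3:Mul1,r4:Mul2,r5:45
c8: CDB Add3=14 | r0:14,r1:Add1,r2:Add2,r3:Mul1,r4:Mul2,r5:45
c9: CDB Add1=-36 | r0:14,r1:-36,r2:Add2,r3:Mul1,r4:Mul2,r5:45

STATUS = VALUE -36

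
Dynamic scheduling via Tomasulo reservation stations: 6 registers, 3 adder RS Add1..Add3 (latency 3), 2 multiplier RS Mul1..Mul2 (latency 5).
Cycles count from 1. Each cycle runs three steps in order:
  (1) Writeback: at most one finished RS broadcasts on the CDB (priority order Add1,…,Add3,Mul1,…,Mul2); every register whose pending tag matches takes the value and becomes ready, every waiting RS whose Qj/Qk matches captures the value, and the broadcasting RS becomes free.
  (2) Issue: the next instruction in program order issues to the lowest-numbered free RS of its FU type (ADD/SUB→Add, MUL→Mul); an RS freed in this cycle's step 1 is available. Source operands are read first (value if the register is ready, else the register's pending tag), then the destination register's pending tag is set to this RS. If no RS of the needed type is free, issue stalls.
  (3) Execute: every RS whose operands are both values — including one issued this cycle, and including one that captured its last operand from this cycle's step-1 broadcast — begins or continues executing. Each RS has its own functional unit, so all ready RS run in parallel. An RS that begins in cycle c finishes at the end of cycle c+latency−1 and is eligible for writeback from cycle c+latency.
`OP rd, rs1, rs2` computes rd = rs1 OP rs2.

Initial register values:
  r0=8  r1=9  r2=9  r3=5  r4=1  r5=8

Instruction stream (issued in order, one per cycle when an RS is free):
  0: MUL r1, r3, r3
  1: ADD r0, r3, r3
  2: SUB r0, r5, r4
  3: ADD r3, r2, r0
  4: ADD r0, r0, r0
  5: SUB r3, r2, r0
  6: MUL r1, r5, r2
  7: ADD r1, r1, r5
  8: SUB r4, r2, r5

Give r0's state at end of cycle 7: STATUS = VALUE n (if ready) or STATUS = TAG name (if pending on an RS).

  c1: issue MUL r1<-Mul1  regs: r0:8,r1:Mul1,r2:9,r3:5,r4:1,r5:8
  c2: issue ADD r0<-Add1  regs: r0:Add1,r1:Mul1,r2:9,r3:5,r4:1,r5:8
  c3: issue SUB r0<-Add2  regs: r0:Add2,r1:Mul1,r2:9,r3:5,r4:1,r5:8
  c4: issue ADD r3<-Add3  regs: r0:Add2,r1:Mul1,r2:9,r3:Add3,r4:1,r5:8
  c5: CDB Add1=10; issue ADD r0<-Add1  regs: r0:Add1,r1:Mul1,r2:9,r3:Add3,r4:1,r5:8
  c6: CDB Add2=7; issue SUB r3<-Add2  regs: r0:Add1,r1:Mul1,r2:9,r3:Add2,r4:1,r5:8
  c7: CDB Mul1=25; issue MUL r1<-Mul1  regs: r0:Add1,r1:Mul1,r2:9,r3:Add2,r4:1,r5:8

STATUS = TAG Add1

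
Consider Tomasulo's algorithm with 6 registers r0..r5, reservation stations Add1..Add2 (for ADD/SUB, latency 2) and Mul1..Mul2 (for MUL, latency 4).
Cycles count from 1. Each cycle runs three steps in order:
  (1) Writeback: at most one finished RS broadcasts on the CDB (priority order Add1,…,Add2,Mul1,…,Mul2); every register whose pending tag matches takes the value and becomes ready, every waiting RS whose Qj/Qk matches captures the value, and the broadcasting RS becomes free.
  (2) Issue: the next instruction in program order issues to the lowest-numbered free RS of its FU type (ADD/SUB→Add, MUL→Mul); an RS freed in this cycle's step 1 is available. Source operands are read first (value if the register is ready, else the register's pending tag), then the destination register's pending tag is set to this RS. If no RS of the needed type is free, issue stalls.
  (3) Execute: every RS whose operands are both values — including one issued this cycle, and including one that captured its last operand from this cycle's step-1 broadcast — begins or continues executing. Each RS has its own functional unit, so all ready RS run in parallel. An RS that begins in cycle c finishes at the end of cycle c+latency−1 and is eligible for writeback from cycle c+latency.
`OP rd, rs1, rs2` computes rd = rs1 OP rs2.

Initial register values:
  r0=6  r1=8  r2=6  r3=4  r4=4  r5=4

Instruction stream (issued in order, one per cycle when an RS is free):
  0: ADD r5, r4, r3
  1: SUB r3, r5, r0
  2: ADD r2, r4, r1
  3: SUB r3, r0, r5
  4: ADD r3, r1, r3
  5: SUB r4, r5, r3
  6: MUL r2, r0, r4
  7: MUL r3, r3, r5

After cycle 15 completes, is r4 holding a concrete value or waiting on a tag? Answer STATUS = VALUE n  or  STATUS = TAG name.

STATUS = VALUE 2

c1: issue ADD r5<-Add1 | r0:6,r1:8,r2:6,r3:4,r4:4,r5:Add1
c2: issue SUB r3<-Add2 | r0:6,r1:8,r2:6,r3:Add2,r4:4,r5:Add1
c3: CDB Add1=8; issue ADD r2<-Add1 | r0:6,r1:8,r2:Add1,r3:Add2,r4:4,r5:8
c4: stall | r0:6,r1:8,r2:Add1,r3:Add2,r4:4,r5:8
c5: CDB Add1=12; issue SUB r3<-Add1 | r0:6,r1:8,r2:12,r3:Add1,r4:4,r5:8
c6: CDB Add2=2; issue ADD r3<-Add2 | r0:6,r1:8,r2:12,r3:Add2,r4:4,r5:8
c7: CDB Add1=-2; issue SUB r4<-Add1 | r0:6,r1:8,r2:12,r3:Add2,r4:Add1,r5:8
c8: issue MUL r2<-Mul1 | r0:6,r1:8,r2:Mul1,r3:Add2,r4:Add1,r5:8
c9: CDB Add2=6; issue MUL r3<-Mul2 | r0:6,r1:8,r2:Mul1,r3:Mul2,r4:Add1,r5:8
c10: - | r0:6,r1:8,r2:Mul1,r3:Mul2,r4:Add1,r5:8
c11: CDB Add1=2 | r0:6,r1:8,r2:Mul1,r3:Mul2,r4:2,r5:8
c12: - | r0:6,r1:8,r2:Mul1,r3:Mul2,r4:2,r5:8
c13: CDB Mul2=48 | r0:6,r1:8,r2:Mul1,r3:48,r4:2,r5:8
c14: - | r0:6,r1:8,r2:Mul1,r3:48,r4:2,r5:8
c15: CDB Mul1=12 | r0:6,r1:8,r2:12,r3:48,r4:2,r5:8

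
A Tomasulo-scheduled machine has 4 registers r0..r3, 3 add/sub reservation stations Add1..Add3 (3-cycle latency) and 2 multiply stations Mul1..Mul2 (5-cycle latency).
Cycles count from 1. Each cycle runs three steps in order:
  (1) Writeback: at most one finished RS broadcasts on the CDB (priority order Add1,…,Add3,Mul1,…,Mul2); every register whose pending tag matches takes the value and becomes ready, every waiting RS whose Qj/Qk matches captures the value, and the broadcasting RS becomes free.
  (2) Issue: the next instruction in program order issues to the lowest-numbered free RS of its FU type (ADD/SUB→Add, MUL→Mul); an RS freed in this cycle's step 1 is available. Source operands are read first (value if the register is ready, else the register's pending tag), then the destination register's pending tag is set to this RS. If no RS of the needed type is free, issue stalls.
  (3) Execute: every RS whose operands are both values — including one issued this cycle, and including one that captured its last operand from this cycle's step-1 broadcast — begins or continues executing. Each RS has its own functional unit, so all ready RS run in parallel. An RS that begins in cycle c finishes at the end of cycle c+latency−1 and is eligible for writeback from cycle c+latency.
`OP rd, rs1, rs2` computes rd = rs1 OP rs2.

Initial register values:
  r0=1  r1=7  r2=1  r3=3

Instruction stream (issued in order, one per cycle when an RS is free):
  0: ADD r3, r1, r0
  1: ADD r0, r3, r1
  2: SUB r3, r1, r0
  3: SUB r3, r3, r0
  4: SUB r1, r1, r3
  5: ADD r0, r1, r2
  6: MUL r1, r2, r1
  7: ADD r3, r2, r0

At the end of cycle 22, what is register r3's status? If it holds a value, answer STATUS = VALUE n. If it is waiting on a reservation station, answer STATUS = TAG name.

  c1: issue ADD r3<-Add1  regs: r0:1,r1:7,r2:1,r3:Add1
  c2: issue ADD r0<-Add2  regs: r0:Add2,r1:7,r2:1,r3:Add1
  c3: issue SUB r3<-Add3  regs: r0:Add2,r1:7,r2:1,r3:Add3
  c4: CDB Add1=8; issue SUB r3<-Add1  regs: r0:Add2,r1:7,r2:1,r3:Add1
  c5: stall  regs: r0:Add2,r1:7,r2:1,r3:Add1
  c6: stall  regs: r0:Add2,r1:7,r2:1,r3:Add1
  c7: CDB Add2=15; issue SUB r1<-Add2  regs: r0:15,r1:Add2,r2:1,r3:Add1
  c8: stall  regs: r0:15,r1:Add2,r2:1,r3:Add1
  c9: stall  regs: r0:15,r1:Add2,r2:1,r3:Add1
  c10: CDB Add3=-8; issue ADD r0<-Add3  regs: r0:Add3,r1:Add2,r2:1,r3:Add1
  c11: issue MUL r1<-Mul1  regs: r0:Add3,r1:Mul1,r2:1,r3:Add1
  c12: stall  regs: r0:Add3,r1:Mul1,r2:1,r3:Add1
  c13: CDB Add1=-23; issue ADD r3<-Add1  regs: r0:Add3,r1:Mul1,r2:1,r3:Add1
  c14: -  regs: r0:Add3,r1:Mul1,r2:1,r3:Add1
  c15: -  regs: r0:Add3,r1:Mul1,r2:1,r3:Add1
  c16: CDB Add2=30  regs: r0:Add3,r1:Mul1,r2:1,r3:Add1
  c17: -  regs: r0:Add3,r1:Mul1,r2:1,r3:Add1
  c18: -  regs: r0:Add3,r1:Mul1,r2:1,r3:Add1
  c19: CDB Add3=31  regs: r0:31,r1:Mul1,r2:1,r3:Add1
  c20: -  regs: r0:31,r1:Mul1,r2:1,r3:Add1
  c21: CDB Mul1=30  regs: r0:31,r1:30,r2:1,r3:Add1
  c22: CDB Add1=32  regs: r0:31,r1:30,r2:1,r3:32

STATUS = VALUE 32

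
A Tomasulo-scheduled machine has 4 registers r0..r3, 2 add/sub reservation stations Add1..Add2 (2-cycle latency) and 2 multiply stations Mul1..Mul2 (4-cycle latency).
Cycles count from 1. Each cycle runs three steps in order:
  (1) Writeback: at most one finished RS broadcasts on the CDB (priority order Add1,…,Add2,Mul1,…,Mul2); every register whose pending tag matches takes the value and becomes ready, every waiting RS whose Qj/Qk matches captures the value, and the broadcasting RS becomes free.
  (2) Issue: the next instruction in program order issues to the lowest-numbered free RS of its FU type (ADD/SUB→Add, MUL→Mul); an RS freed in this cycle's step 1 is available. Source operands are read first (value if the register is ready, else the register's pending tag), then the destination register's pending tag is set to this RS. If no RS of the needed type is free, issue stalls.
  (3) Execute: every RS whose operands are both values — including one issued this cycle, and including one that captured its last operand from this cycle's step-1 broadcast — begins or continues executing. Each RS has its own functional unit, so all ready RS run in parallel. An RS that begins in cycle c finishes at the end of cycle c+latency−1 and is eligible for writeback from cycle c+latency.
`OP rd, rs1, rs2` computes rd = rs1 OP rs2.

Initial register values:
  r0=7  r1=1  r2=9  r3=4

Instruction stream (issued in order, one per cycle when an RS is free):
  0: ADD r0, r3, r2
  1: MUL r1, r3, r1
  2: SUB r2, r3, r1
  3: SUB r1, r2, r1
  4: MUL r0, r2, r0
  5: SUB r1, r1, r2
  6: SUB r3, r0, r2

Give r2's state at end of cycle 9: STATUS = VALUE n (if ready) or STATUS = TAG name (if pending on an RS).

STATUS = VALUE 0

c1: issue ADD r0<-Add1 | r0:Add1,r1:1,r2:9,r3:4
c2: issue MUL r1<-Mul1 | r0:Add1,r1:Mul1,r2:9,r3:4
c3: CDB Add1=13; issue SUB r2<-Add1 | r0:13,r1:Mul1,r2:Add1,r3:4
c4: issue SUB r1<-Add2 | r0:13,r1:Add2,r2:Add1,r3:4
c5: issue MUL r0<-Mul2 | r0:Mul2,r1:Add2,r2:Add1,r3:4
c6: CDB Mul1=4; stall | r0:Mul2,r1:Add2,r2:Add1,r3:4
c7: stall | r0:Mul2,r1:Add2,r2:Add1,r3:4
c8: CDB Add1=0; issue SUB r1<-Add1 | r0:Mul2,r1:Add1,r2:0,r3:4
c9: stall | r0:Mul2,r1:Add1,r2:0,r3:4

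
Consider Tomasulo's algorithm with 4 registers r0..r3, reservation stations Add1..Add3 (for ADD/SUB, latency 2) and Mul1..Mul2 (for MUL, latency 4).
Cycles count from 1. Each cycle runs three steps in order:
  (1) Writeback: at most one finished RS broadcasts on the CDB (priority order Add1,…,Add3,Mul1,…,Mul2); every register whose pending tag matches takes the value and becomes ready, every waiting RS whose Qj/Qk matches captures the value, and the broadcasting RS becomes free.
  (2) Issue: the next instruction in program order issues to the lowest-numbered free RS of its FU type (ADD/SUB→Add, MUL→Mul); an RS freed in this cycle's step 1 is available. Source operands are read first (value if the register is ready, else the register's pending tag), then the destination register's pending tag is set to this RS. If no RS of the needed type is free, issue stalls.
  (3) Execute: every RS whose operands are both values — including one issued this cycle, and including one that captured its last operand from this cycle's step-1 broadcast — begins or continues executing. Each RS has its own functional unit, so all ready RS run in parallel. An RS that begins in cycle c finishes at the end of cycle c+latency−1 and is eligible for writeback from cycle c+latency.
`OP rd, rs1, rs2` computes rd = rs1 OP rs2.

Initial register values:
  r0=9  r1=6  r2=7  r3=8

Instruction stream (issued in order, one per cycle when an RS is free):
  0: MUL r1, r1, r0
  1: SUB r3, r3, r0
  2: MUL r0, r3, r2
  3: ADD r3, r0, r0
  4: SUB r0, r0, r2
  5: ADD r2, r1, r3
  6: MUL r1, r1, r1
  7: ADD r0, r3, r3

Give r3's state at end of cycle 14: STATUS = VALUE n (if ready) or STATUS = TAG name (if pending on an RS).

  c1: issue MUL r1<-Mul1  regs: r0:9,r1:Mul1,r2:7,r3:8
  c2: issue SUB r3<-Add1  regs: r0:9,r1:Mul1,r2:7,r3:Add1
  c3: issue MUL r0<-Mul2  regs: r0:Mul2,r1:Mul1,r2:7,r3:Add1
  c4: CDB Add1=-1; issue ADD r3<-Add1  regs: r0:Mul2,r1:Mul1,r2:7,r3:Add1
  c5: CDB Mul1=54; issue SUB r0<-Add2  regs: r0:Add2,r1:54,r2:7,r3:Add1
  c6: issue ADD r2<-Add3  regs: r0:Add2,r1:54,r2:Add3,r3:Add1
  c7: issue MUL r1<-Mul1  regs: r0:Add2,r1:Mul1,r2:Add3,r3:Add1
  c8: CDB Mul2=-7; stall  regs: r0:Add2,r1:Mul1,r2:Add3,r3:Add1
  c9: stall  regs: r0:Add2,r1:Mul1,r2:Add3,r3:Add1
  c10: CDB Add1=-14; issue ADD r0<-Add1  regs: r0:Add1,r1:Mul1,r2:Add3,r3:-14
  c11: CDB Add2=-14  regs: r0:Add1,r1:Mul1,r2:Add3,r3:-14
  c12: CDB Add1=-28  regs: r0:-28,r1:Mul1,r2:Add3,r3:-14
  c13: CDB Add3=40  regs: r0:-28,r1:Mul1,r2:40,r3:-14
  c14: CDB Mul1=2916  regs: r0:-28,r1:2916,r2:40,r3:-14

STATUS = VALUE -14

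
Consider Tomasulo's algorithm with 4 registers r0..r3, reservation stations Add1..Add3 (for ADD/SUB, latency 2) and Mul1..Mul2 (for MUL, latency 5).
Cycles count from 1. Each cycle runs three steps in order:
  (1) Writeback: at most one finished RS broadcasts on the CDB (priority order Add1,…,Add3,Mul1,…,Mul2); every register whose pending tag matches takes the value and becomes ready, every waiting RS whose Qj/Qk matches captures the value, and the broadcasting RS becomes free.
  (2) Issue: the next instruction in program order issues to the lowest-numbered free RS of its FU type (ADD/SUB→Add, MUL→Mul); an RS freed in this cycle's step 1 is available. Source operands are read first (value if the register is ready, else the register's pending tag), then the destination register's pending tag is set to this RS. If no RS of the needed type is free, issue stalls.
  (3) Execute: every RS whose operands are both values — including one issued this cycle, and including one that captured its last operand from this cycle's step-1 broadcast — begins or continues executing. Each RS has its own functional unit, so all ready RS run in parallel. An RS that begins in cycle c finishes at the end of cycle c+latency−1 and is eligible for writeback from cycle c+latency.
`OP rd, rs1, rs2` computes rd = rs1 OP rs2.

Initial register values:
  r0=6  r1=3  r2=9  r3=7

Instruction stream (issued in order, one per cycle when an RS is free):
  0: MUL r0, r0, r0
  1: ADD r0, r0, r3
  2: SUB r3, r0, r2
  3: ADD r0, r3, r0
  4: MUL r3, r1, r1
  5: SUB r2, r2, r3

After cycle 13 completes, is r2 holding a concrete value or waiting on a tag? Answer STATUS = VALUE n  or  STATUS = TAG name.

STATUS = VALUE 0

cycle 1: issue MUL r0<-Mul1 // r0:Mul1,r1:3,r2:9,r3:7
cycle 2: issue ADD r0<-Add1 // r0:Add1,r1:3,r2:9,r3:7
cycle 3: issue SUB r3<-Add2 // r0:Add1,r1:3,r2:9,r3:Add2
cycle 4: issue ADD r0<-Add3 // r0:Add3,r1:3,r2:9,r3:Add2
cycle 5: issue MUL r3<-Mul2 // r0:Add3,r1:3,r2:9,r3:Mul2
cycle 6: CDB Mul1=36; stall // r0:Add3,r1:3,r2:9,r3:Mul2
cycle 7: stall // r0:Add3,r1:3,r2:9,r3:Mul2
cycle 8: CDB Add1=43; issue SUB r2<-Add1 // r0:Add3,r1:3,r2:Add1,r3:Mul2
cycle 9: - // r0:Add3,r1:3,r2:Add1,r3:Mul2
cycle 10: CDB Add2=34 // r0:Add3,r1:3,r2:Add1,r3:Mul2
cycle 11: CDB Mul2=9 // r0:Add3,r1:3,r2:Add1,r3:9
cycle 12: CDB Add3=77 // r0:77,r1:3,r2:Add1,r3:9
cycle 13: CDB Add1=0 // r0:77,r1:3,r2:0,r3:9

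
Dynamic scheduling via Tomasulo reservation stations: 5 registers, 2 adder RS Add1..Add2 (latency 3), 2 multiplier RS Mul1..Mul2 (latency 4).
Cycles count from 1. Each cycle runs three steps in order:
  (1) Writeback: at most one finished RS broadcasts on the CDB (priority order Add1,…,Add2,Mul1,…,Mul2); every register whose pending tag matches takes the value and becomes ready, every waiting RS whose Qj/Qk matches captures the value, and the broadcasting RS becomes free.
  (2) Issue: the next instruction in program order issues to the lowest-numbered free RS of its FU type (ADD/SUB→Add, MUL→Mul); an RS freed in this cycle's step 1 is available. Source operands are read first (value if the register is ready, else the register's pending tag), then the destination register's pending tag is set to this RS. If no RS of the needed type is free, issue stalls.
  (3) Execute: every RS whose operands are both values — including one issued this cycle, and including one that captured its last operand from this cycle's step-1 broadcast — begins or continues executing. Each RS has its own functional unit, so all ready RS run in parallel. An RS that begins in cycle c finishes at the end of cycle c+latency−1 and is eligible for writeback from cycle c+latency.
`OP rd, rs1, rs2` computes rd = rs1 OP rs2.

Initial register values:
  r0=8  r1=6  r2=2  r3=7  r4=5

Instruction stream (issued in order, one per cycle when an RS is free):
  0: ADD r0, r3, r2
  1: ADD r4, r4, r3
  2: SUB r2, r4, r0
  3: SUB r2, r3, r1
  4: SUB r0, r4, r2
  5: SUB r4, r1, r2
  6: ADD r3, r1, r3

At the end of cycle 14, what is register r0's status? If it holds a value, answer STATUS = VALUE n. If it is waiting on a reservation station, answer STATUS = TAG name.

  c1: issue ADD r0<-Add1  regs: r0:Add1,r1:6,r2:2,r3:7,r4:5
  c2: issue ADD r4<-Add2  regs: r0:Add1,r1:6,r2:2,r3:7,r4:Add2
  c3: stall  regs: r0:Add1,r1:6,r2:2,r3:7,r4:Add2
  c4: CDB Add1=9; issue SUB r2<-Add1  regs: r0:9,r1:6,r2:Add1,r3:7,r4:Add2
  c5: CDB Add2=12; issue SUB r2<-Add2  regs: r0:9,r1:6,r2:Add2,r3:7,r4:12
  c6: stall  regs: r0:9,r1:6,r2:Add2,r3:7,r4:12
  c7: stall  regs: r0:9,r1:6,r2:Add2,r3:7,r4:12
  c8: CDB Add1=3; issue SUB r0<-Add1  regs: r0:Add1,r1:6,r2:Add2,r3:7,r4:12
  c9: CDB Add2=1; issue SUB r4<-Add2  regs: r0:Add1,r1:6,r2:1,r3:7,r4:Add2
  c10: stall  regs: r0:Add1,r1:6,r2:1,r3:7,r4:Add2
  c11: stall  regs: r0:Add1,r1:6,r2:1,r3:7,r4:Add2
  c12: CDB Add1=11; issue ADD r3<-Add1  regs: r0:11,r1:6,r2:1,r3:Add1,r4:Add2
  c13: CDB Add2=5  regs: r0:11,r1:6,r2:1,r3:Add1,r4:5
  c14: -  regs: r0:11,r1:6,r2:1,r3:Add1,r4:5

STATUS = VALUE 11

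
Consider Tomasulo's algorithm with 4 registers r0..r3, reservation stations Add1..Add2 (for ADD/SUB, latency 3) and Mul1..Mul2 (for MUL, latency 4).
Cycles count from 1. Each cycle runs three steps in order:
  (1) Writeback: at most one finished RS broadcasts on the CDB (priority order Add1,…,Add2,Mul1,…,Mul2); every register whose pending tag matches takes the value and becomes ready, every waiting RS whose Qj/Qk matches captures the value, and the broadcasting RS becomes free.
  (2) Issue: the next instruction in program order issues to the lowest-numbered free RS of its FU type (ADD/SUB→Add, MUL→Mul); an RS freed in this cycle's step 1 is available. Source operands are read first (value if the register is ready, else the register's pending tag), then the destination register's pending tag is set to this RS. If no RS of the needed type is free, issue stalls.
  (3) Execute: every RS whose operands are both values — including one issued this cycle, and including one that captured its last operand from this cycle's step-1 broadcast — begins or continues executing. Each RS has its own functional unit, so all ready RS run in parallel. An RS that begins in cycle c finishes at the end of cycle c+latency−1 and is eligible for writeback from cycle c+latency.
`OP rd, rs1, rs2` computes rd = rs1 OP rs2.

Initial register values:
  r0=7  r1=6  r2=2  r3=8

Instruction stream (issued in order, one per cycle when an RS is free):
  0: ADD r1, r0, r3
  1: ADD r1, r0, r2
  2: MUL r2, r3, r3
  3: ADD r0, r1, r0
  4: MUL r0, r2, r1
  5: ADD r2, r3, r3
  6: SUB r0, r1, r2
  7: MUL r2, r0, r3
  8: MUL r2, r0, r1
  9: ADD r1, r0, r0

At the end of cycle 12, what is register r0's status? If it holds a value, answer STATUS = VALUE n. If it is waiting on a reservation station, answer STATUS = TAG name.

STATUS = VALUE -7

  c1: issue ADD r1<-Add1  regs: r0:7,r1:Add1,r2:2,r3:8
  c2: issue ADD r1<-Add2  regs: r0:7,r1:Add2,r2:2,r3:8
  c3: issue MUL r2<-Mul1  regs: r0:7,r1:Add2,r2:Mul1,r3:8
  c4: CDB Add1=15; issue ADD r0<-Add1  regs: r0:Add1,r1:Add2,r2:Mul1,r3:8
  c5: CDB Add2=9; issue MUL r0<-Mul2  regs: r0:Mul2,r1:9,r2:Mul1,r3:8
  c6: issue ADD r2<-Add2  regs: r0:Mul2,r1:9,r2:Add2,r3:8
  c7: CDB Mul1=64; stall  regs: r0:Mul2,r1:9,r2:Add2,r3:8
  c8: CDB Add1=16; issue SUB r0<-Add1  regs: r0:Add1,r1:9,r2:Add2,r3:8
  c9: CDB Add2=16; issue MUL r2<-Mul1  regs: r0:Add1,r1:9,r2:Mul1,r3:8
  c10: stall  regs: r0:Add1,r1:9,r2:Mul1,r3:8
  c11: CDB Mul2=576; issue MUL r2<-Mul2  regs: r0:Add1,r1:9,r2:Mul2,r3:8
  c12: CDB Add1=-7; issue ADD r1<-Add1  regs: r0:-7,r1:Add1,r2:Mul2,r3:8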